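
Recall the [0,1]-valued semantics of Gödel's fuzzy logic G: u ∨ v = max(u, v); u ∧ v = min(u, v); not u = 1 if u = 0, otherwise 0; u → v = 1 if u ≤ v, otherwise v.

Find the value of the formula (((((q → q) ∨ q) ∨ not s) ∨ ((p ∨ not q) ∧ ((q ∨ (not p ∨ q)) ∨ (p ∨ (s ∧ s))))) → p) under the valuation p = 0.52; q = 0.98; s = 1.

0.52

(q → q): 0.98 ≤ 0.98, so result = 1
((q → q) ∨ q) = max(1, 0.98) = 1
not s: Gödel ¬ of 1 = 0 (operand ≠ 0)
(((q → q) ∨ q) ∨ not s) = max(1, 0) = 1
not q: Gödel ¬ of 0.98 = 0 (operand ≠ 0)
(p ∨ not q) = max(0.52, 0) = 0.52
not p: Gödel ¬ of 0.52 = 0 (operand ≠ 0)
(not p ∨ q) = max(0, 0.98) = 0.98
(q ∨ (not p ∨ q)) = max(0.98, 0.98) = 0.98
(s ∧ s) = min(1, 1) = 1
(p ∨ (s ∧ s)) = max(0.52, 1) = 1
((q ∨ (not p ∨ q)) ∨ (p ∨ (s ∧ s))) = max(0.98, 1) = 1
((p ∨ not q) ∧ ((q ∨ (not p ∨ q)) ∨ (p ∨ (s ∧ s)))) = min(0.52, 1) = 0.52
((((q → q) ∨ q) ∨ not s) ∨ ((p ∨ not q) ∧ ((q ∨ (not p ∨ q)) ∨ (p ∨ (s ∧ s))))) = max(1, 0.52) = 1
(((((q → q) ∨ q) ∨ not s) ∨ ((p ∨ not q) ∧ ((q ∨ (not p ∨ q)) ∨ (p ∨ (s ∧ s))))) → p): 1 > 0.52, so result = 0.52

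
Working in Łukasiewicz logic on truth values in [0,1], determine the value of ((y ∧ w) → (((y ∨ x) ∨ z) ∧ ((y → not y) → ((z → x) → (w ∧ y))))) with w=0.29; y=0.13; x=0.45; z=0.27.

1.00

(y ∧ w) = min(0.13, 0.29) = 0.13
(y ∨ x) = max(0.13, 0.45) = 0.45
((y ∨ x) ∨ z) = max(0.45, 0.27) = 0.45
not y: Łukasiewicz ¬ gives 1 − 0.13 = 0.87
(y → not y): min(1, 1 − 0.13 + 0.87) = 1
(z → x): min(1, 1 − 0.27 + 0.45) = 1
(w ∧ y) = min(0.29, 0.13) = 0.13
((z → x) → (w ∧ y)): min(1, 1 − 1 + 0.13) = 0.13
((y → not y) → ((z → x) → (w ∧ y))): min(1, 1 − 1 + 0.13) = 0.13
(((y ∨ x) ∨ z) ∧ ((y → not y) → ((z → x) → (w ∧ y)))) = min(0.45, 0.13) = 0.13
((y ∧ w) → (((y ∨ x) ∨ z) ∧ ((y → not y) → ((z → x) → (w ∧ y))))): min(1, 1 − 0.13 + 0.13) = 1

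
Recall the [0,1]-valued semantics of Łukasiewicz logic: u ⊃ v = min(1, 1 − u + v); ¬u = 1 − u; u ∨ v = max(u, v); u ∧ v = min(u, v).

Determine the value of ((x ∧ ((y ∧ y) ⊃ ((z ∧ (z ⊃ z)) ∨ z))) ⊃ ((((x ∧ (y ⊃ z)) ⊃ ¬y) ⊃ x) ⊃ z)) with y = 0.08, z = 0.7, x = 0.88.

(y ∧ y) = min(0.08, 0.08) = 0.08
(z ⊃ z): min(1, 1 − 0.7 + 0.7) = 1
(z ∧ (z ⊃ z)) = min(0.7, 1) = 0.7
((z ∧ (z ⊃ z)) ∨ z) = max(0.7, 0.7) = 0.7
((y ∧ y) ⊃ ((z ∧ (z ⊃ z)) ∨ z)): min(1, 1 − 0.08 + 0.7) = 1
(x ∧ ((y ∧ y) ⊃ ((z ∧ (z ⊃ z)) ∨ z))) = min(0.88, 1) = 0.88
(y ⊃ z): min(1, 1 − 0.08 + 0.7) = 1
(x ∧ (y ⊃ z)) = min(0.88, 1) = 0.88
¬y: Łukasiewicz ¬ gives 1 − 0.08 = 0.92
((x ∧ (y ⊃ z)) ⊃ ¬y): min(1, 1 − 0.88 + 0.92) = 1
(((x ∧ (y ⊃ z)) ⊃ ¬y) ⊃ x): min(1, 1 − 1 + 0.88) = 0.88
((((x ∧ (y ⊃ z)) ⊃ ¬y) ⊃ x) ⊃ z): min(1, 1 − 0.88 + 0.7) = 0.82
((x ∧ ((y ∧ y) ⊃ ((z ∧ (z ⊃ z)) ∨ z))) ⊃ ((((x ∧ (y ⊃ z)) ⊃ ¬y) ⊃ x) ⊃ z)): min(1, 1 − 0.88 + 0.82) = 0.94

0.94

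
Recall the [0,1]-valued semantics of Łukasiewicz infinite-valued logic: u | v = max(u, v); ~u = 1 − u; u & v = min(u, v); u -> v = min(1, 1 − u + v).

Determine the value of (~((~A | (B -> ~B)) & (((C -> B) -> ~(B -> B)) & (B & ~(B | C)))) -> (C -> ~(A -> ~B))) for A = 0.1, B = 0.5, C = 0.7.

~A: Łukasiewicz ¬ gives 1 − 0.1 = 0.9
~B: Łukasiewicz ¬ gives 1 − 0.5 = 0.5
(B -> ~B): min(1, 1 − 0.5 + 0.5) = 1
(~A | (B -> ~B)) = max(0.9, 1) = 1
(C -> B): min(1, 1 − 0.7 + 0.5) = 0.8
(B -> B): min(1, 1 − 0.5 + 0.5) = 1
~(B -> B): Łukasiewicz ¬ gives 1 − 1 = 0
((C -> B) -> ~(B -> B)): min(1, 1 − 0.8 + 0) = 0.2
(B | C) = max(0.5, 0.7) = 0.7
~(B | C): Łukasiewicz ¬ gives 1 − 0.7 = 0.3
(B & ~(B | C)) = min(0.5, 0.3) = 0.3
(((C -> B) -> ~(B -> B)) & (B & ~(B | C))) = min(0.2, 0.3) = 0.2
((~A | (B -> ~B)) & (((C -> B) -> ~(B -> B)) & (B & ~(B | C)))) = min(1, 0.2) = 0.2
~((~A | (B -> ~B)) & (((C -> B) -> ~(B -> B)) & (B & ~(B | C)))): Łukasiewicz ¬ gives 1 − 0.2 = 0.8
~B: Łukasiewicz ¬ gives 1 − 0.5 = 0.5
(A -> ~B): min(1, 1 − 0.1 + 0.5) = 1
~(A -> ~B): Łukasiewicz ¬ gives 1 − 1 = 0
(C -> ~(A -> ~B)): min(1, 1 − 0.7 + 0) = 0.3
(~((~A | (B -> ~B)) & (((C -> B) -> ~(B -> B)) & (B & ~(B | C)))) -> (C -> ~(A -> ~B))): min(1, 1 − 0.8 + 0.3) = 0.5

0.50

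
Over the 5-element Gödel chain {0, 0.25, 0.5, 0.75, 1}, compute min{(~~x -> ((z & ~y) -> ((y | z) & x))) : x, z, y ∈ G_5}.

The minimum is attained at x = 0.25, z = 0.5, y = 0:
  ~x: Gödel ¬ of 0.25 = 0 (operand ≠ 0)
  ~~x: Gödel ¬ of 0 = 1 (operand is 0)
  ~y: Gödel ¬ of 0 = 1 (operand is 0)
  (z & ~y) = min(0.5, 1) = 0.5
  (y | z) = max(0, 0.5) = 0.5
  ((y | z) & x) = min(0.5, 0.25) = 0.25
  ((z & ~y) -> ((y | z) & x)): 0.5 > 0.25, so result = 0.25
  (~~x -> ((z & ~y) -> ((y | z) & x))): 1 > 0.25, so result = 0.25
Checking all 125 assignments confirms none give a value below 0.25.

0.25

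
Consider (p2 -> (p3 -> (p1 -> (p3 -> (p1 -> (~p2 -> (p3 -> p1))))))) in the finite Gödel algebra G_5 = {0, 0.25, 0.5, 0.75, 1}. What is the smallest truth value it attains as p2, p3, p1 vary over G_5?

1.00

Every assignment gives 1. For instance at p2 = 0, p3 = 0, p1 = 0:
  ~p2: Gödel ¬ of 0 = 1 (operand is 0)
  (p3 -> p1): 0 ≤ 0, so result = 1
  (~p2 -> (p3 -> p1)): 1 ≤ 1, so result = 1
  (p1 -> (~p2 -> (p3 -> p1))): 0 ≤ 1, so result = 1
  (p3 -> (p1 -> (~p2 -> (p3 -> p1)))): 0 ≤ 1, so result = 1
  (p1 -> (p3 -> (p1 -> (~p2 -> (p3 -> p1))))): 0 ≤ 1, so result = 1
  (p3 -> (p1 -> (p3 -> (p1 -> (~p2 -> (p3 -> p1)))))): 0 ≤ 1, so result = 1
  (p2 -> (p3 -> (p1 -> (p3 -> (p1 -> (~p2 -> (p3 -> p1))))))): 0 ≤ 1, so result = 1
All 125 assignments give value 1 — the formula is a G_5-tautology.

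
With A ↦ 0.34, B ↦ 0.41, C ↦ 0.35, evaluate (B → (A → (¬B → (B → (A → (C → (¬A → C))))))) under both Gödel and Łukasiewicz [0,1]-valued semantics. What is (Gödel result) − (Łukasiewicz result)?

Gödel evaluation:
  ¬B: Gödel ¬ of 0.41 = 0 (operand ≠ 0)
  ¬A: Gödel ¬ of 0.34 = 0 (operand ≠ 0)
  (¬A → C): 0 ≤ 0.35, so result = 1
  (C → (¬A → C)): 0.35 ≤ 1, so result = 1
  (A → (C → (¬A → C))): 0.34 ≤ 1, so result = 1
  (B → (A → (C → (¬A → C)))): 0.41 ≤ 1, so result = 1
  (¬B → (B → (A → (C → (¬A → C))))): 0 ≤ 1, so result = 1
  (A → (¬B → (B → (A → (C → (¬A → C)))))): 0.34 ≤ 1, so result = 1
  (B → (A → (¬B → (B → (A → (C → (¬A → C))))))): 0.41 ≤ 1, so result = 1
  Gödel value = 1
Łukasiewicz evaluation:
  ¬B: Łukasiewicz ¬ gives 1 − 0.41 = 0.59
  ¬A: Łukasiewicz ¬ gives 1 − 0.34 = 0.66
  (¬A → C): min(1, 1 − 0.66 + 0.35) = 0.69
  (C → (¬A → C)): min(1, 1 − 0.35 + 0.69) = 1
  (A → (C → (¬A → C))): min(1, 1 − 0.34 + 1) = 1
  (B → (A → (C → (¬A → C)))): min(1, 1 − 0.41 + 1) = 1
  (¬B → (B → (A → (C → (¬A → C))))): min(1, 1 − 0.59 + 1) = 1
  (A → (¬B → (B → (A → (C → (¬A → C)))))): min(1, 1 − 0.34 + 1) = 1
  (B → (A → (¬B → (B → (A → (C → (¬A → C))))))): min(1, 1 − 0.41 + 1) = 1
  Łukasiewicz value = 1
Difference: 1 − 1 = 0.00

0.00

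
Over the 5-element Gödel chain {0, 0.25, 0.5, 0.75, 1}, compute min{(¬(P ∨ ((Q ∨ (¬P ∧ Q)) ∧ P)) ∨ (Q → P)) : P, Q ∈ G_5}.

The minimum is attained at P = 0.25, Q = 0.5:
  ¬P: Gödel ¬ of 0.25 = 0 (operand ≠ 0)
  (¬P ∧ Q) = min(0, 0.5) = 0
  (Q ∨ (¬P ∧ Q)) = max(0.5, 0) = 0.5
  ((Q ∨ (¬P ∧ Q)) ∧ P) = min(0.5, 0.25) = 0.25
  (P ∨ ((Q ∨ (¬P ∧ Q)) ∧ P)) = max(0.25, 0.25) = 0.25
  ¬(P ∨ ((Q ∨ (¬P ∧ Q)) ∧ P)): Gödel ¬ of 0.25 = 0 (operand ≠ 0)
  (Q → P): 0.5 > 0.25, so result = 0.25
  (¬(P ∨ ((Q ∨ (¬P ∧ Q)) ∧ P)) ∨ (Q → P)) = max(0, 0.25) = 0.25
Checking all 25 assignments confirms none give a value below 0.25.

0.25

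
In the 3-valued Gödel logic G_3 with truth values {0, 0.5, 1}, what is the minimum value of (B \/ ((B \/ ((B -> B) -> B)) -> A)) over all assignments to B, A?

The minimum is attained at B = 0.5, A = 0:
  (B -> B): 0.5 ≤ 0.5, so result = 1
  ((B -> B) -> B): 1 > 0.5, so result = 0.5
  (B \/ ((B -> B) -> B)) = max(0.5, 0.5) = 0.5
  ((B \/ ((B -> B) -> B)) -> A): 0.5 > 0, so result = 0
  (B \/ ((B \/ ((B -> B) -> B)) -> A)) = max(0.5, 0) = 0.5
Checking all 9 assignments confirms none give a value below 0.50.

0.50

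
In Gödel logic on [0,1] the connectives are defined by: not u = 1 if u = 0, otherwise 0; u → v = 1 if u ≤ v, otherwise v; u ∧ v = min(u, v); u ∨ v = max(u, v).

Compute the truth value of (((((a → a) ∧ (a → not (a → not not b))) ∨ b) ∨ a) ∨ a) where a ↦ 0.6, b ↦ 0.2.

0.60

(a → a): 0.6 ≤ 0.6, so result = 1
not b: Gödel ¬ of 0.2 = 0 (operand ≠ 0)
not not b: Gödel ¬ of 0 = 1 (operand is 0)
(a → not not b): 0.6 ≤ 1, so result = 1
not (a → not not b): Gödel ¬ of 1 = 0 (operand ≠ 0)
(a → not (a → not not b)): 0.6 > 0, so result = 0
((a → a) ∧ (a → not (a → not not b))) = min(1, 0) = 0
(((a → a) ∧ (a → not (a → not not b))) ∨ b) = max(0, 0.2) = 0.2
((((a → a) ∧ (a → not (a → not not b))) ∨ b) ∨ a) = max(0.2, 0.6) = 0.6
(((((a → a) ∧ (a → not (a → not not b))) ∨ b) ∨ a) ∨ a) = max(0.6, 0.6) = 0.6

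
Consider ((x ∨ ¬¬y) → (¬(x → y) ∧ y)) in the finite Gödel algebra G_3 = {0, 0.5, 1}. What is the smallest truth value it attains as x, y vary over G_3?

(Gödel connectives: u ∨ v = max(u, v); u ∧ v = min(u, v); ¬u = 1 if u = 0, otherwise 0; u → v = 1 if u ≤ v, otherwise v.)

0.00

The minimum is attained at x = 0, y = 0.5:
  ¬y: Gödel ¬ of 0.5 = 0 (operand ≠ 0)
  ¬¬y: Gödel ¬ of 0 = 1 (operand is 0)
  (x ∨ ¬¬y) = max(0, 1) = 1
  (x → y): 0 ≤ 0.5, so result = 1
  ¬(x → y): Gödel ¬ of 1 = 0 (operand ≠ 0)
  (¬(x → y) ∧ y) = min(0, 0.5) = 0
  ((x ∨ ¬¬y) → (¬(x → y) ∧ y)): 1 > 0, so result = 0
Checking all 9 assignments confirms none give a value below 0.00.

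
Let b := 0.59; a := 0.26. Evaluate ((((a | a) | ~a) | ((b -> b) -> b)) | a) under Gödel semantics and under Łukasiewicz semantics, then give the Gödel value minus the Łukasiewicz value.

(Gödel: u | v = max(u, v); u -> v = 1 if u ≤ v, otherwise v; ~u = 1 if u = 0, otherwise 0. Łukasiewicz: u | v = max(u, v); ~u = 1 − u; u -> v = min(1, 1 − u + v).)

Gödel evaluation:
  (a | a) = max(0.26, 0.26) = 0.26
  ~a: Gödel ¬ of 0.26 = 0 (operand ≠ 0)
  ((a | a) | ~a) = max(0.26, 0) = 0.26
  (b -> b): 0.59 ≤ 0.59, so result = 1
  ((b -> b) -> b): 1 > 0.59, so result = 0.59
  (((a | a) | ~a) | ((b -> b) -> b)) = max(0.26, 0.59) = 0.59
  ((((a | a) | ~a) | ((b -> b) -> b)) | a) = max(0.59, 0.26) = 0.59
  Gödel value = 0.59
Łukasiewicz evaluation:
  (a | a) = max(0.26, 0.26) = 0.26
  ~a: Łukasiewicz ¬ gives 1 − 0.26 = 0.74
  ((a | a) | ~a) = max(0.26, 0.74) = 0.74
  (b -> b): min(1, 1 − 0.59 + 0.59) = 1
  ((b -> b) -> b): min(1, 1 − 1 + 0.59) = 0.59
  (((a | a) | ~a) | ((b -> b) -> b)) = max(0.74, 0.59) = 0.74
  ((((a | a) | ~a) | ((b -> b) -> b)) | a) = max(0.74, 0.26) = 0.74
  Łukasiewicz value = 0.74
Difference: 0.59 − 0.74 = -0.15

-0.15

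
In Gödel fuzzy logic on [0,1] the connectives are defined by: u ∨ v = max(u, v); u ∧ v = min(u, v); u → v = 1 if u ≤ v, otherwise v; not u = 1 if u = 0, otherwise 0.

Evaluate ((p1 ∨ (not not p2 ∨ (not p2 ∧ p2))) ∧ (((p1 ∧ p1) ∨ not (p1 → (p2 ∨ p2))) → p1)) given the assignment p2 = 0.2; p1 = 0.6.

1.00

not p2: Gödel ¬ of 0.2 = 0 (operand ≠ 0)
not not p2: Gödel ¬ of 0 = 1 (operand is 0)
not p2: Gödel ¬ of 0.2 = 0 (operand ≠ 0)
(not p2 ∧ p2) = min(0, 0.2) = 0
(not not p2 ∨ (not p2 ∧ p2)) = max(1, 0) = 1
(p1 ∨ (not not p2 ∨ (not p2 ∧ p2))) = max(0.6, 1) = 1
(p1 ∧ p1) = min(0.6, 0.6) = 0.6
(p2 ∨ p2) = max(0.2, 0.2) = 0.2
(p1 → (p2 ∨ p2)): 0.6 > 0.2, so result = 0.2
not (p1 → (p2 ∨ p2)): Gödel ¬ of 0.2 = 0 (operand ≠ 0)
((p1 ∧ p1) ∨ not (p1 → (p2 ∨ p2))) = max(0.6, 0) = 0.6
(((p1 ∧ p1) ∨ not (p1 → (p2 ∨ p2))) → p1): 0.6 ≤ 0.6, so result = 1
((p1 ∨ (not not p2 ∨ (not p2 ∧ p2))) ∧ (((p1 ∧ p1) ∨ not (p1 → (p2 ∨ p2))) → p1)) = min(1, 1) = 1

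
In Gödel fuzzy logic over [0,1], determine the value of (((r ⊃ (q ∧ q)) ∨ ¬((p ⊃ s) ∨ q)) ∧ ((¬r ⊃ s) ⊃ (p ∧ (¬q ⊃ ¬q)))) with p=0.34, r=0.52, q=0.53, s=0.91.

(q ∧ q) = min(0.53, 0.53) = 0.53
(r ⊃ (q ∧ q)): 0.52 ≤ 0.53, so result = 1
(p ⊃ s): 0.34 ≤ 0.91, so result = 1
((p ⊃ s) ∨ q) = max(1, 0.53) = 1
¬((p ⊃ s) ∨ q): Gödel ¬ of 1 = 0 (operand ≠ 0)
((r ⊃ (q ∧ q)) ∨ ¬((p ⊃ s) ∨ q)) = max(1, 0) = 1
¬r: Gödel ¬ of 0.52 = 0 (operand ≠ 0)
(¬r ⊃ s): 0 ≤ 0.91, so result = 1
¬q: Gödel ¬ of 0.53 = 0 (operand ≠ 0)
¬q: Gödel ¬ of 0.53 = 0 (operand ≠ 0)
(¬q ⊃ ¬q): 0 ≤ 0, so result = 1
(p ∧ (¬q ⊃ ¬q)) = min(0.34, 1) = 0.34
((¬r ⊃ s) ⊃ (p ∧ (¬q ⊃ ¬q))): 1 > 0.34, so result = 0.34
(((r ⊃ (q ∧ q)) ∨ ¬((p ⊃ s) ∨ q)) ∧ ((¬r ⊃ s) ⊃ (p ∧ (¬q ⊃ ¬q)))) = min(1, 0.34) = 0.34

0.34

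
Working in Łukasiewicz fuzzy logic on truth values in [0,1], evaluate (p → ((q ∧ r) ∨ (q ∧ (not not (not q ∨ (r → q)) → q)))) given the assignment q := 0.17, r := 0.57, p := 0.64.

0.53

(q ∧ r) = min(0.17, 0.57) = 0.17
not q: Łukasiewicz ¬ gives 1 − 0.17 = 0.83
(r → q): min(1, 1 − 0.57 + 0.17) = 0.6
(not q ∨ (r → q)) = max(0.83, 0.6) = 0.83
not (not q ∨ (r → q)): Łukasiewicz ¬ gives 1 − 0.83 = 0.17
not not (not q ∨ (r → q)): Łukasiewicz ¬ gives 1 − 0.17 = 0.83
(not not (not q ∨ (r → q)) → q): min(1, 1 − 0.83 + 0.17) = 0.34
(q ∧ (not not (not q ∨ (r → q)) → q)) = min(0.17, 0.34) = 0.17
((q ∧ r) ∨ (q ∧ (not not (not q ∨ (r → q)) → q))) = max(0.17, 0.17) = 0.17
(p → ((q ∧ r) ∨ (q ∧ (not not (not q ∨ (r → q)) → q)))): min(1, 1 − 0.64 + 0.17) = 0.53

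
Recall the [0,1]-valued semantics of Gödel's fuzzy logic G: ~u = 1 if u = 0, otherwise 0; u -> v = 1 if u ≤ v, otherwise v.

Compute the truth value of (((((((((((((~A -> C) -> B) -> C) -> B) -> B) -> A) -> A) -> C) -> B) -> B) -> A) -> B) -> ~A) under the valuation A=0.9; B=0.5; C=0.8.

~A: Gödel ¬ of 0.9 = 0 (operand ≠ 0)
(~A -> C): 0 ≤ 0.8, so result = 1
((~A -> C) -> B): 1 > 0.5, so result = 0.5
(((~A -> C) -> B) -> C): 0.5 ≤ 0.8, so result = 1
((((~A -> C) -> B) -> C) -> B): 1 > 0.5, so result = 0.5
(((((~A -> C) -> B) -> C) -> B) -> B): 0.5 ≤ 0.5, so result = 1
((((((~A -> C) -> B) -> C) -> B) -> B) -> A): 1 > 0.9, so result = 0.9
(((((((~A -> C) -> B) -> C) -> B) -> B) -> A) -> A): 0.9 ≤ 0.9, so result = 1
((((((((~A -> C) -> B) -> C) -> B) -> B) -> A) -> A) -> C): 1 > 0.8, so result = 0.8
(((((((((~A -> C) -> B) -> C) -> B) -> B) -> A) -> A) -> C) -> B): 0.8 > 0.5, so result = 0.5
((((((((((~A -> C) -> B) -> C) -> B) -> B) -> A) -> A) -> C) -> B) -> B): 0.5 ≤ 0.5, so result = 1
(((((((((((~A -> C) -> B) -> C) -> B) -> B) -> A) -> A) -> C) -> B) -> B) -> A): 1 > 0.9, so result = 0.9
((((((((((((~A -> C) -> B) -> C) -> B) -> B) -> A) -> A) -> C) -> B) -> B) -> A) -> B): 0.9 > 0.5, so result = 0.5
~A: Gödel ¬ of 0.9 = 0 (operand ≠ 0)
(((((((((((((~A -> C) -> B) -> C) -> B) -> B) -> A) -> A) -> C) -> B) -> B) -> A) -> B) -> ~A): 0.5 > 0, so result = 0

0.00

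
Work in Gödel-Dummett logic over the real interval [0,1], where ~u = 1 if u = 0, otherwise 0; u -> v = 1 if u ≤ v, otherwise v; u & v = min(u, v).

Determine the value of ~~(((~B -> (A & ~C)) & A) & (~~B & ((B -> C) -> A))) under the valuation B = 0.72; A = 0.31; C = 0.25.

1.00

~B: Gödel ¬ of 0.72 = 0 (operand ≠ 0)
~C: Gödel ¬ of 0.25 = 0 (operand ≠ 0)
(A & ~C) = min(0.31, 0) = 0
(~B -> (A & ~C)): 0 ≤ 0, so result = 1
((~B -> (A & ~C)) & A) = min(1, 0.31) = 0.31
~B: Gödel ¬ of 0.72 = 0 (operand ≠ 0)
~~B: Gödel ¬ of 0 = 1 (operand is 0)
(B -> C): 0.72 > 0.25, so result = 0.25
((B -> C) -> A): 0.25 ≤ 0.31, so result = 1
(~~B & ((B -> C) -> A)) = min(1, 1) = 1
(((~B -> (A & ~C)) & A) & (~~B & ((B -> C) -> A))) = min(0.31, 1) = 0.31
~(((~B -> (A & ~C)) & A) & (~~B & ((B -> C) -> A))): Gödel ¬ of 0.31 = 0 (operand ≠ 0)
~~(((~B -> (A & ~C)) & A) & (~~B & ((B -> C) -> A))): Gödel ¬ of 0 = 1 (operand is 0)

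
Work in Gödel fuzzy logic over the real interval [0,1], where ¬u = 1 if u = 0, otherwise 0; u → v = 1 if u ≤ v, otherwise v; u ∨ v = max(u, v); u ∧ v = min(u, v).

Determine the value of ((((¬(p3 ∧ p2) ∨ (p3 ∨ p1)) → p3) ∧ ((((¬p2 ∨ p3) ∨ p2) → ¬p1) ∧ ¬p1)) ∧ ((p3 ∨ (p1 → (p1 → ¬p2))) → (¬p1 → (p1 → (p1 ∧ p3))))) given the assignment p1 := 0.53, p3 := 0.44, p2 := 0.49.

0.00

(p3 ∧ p2) = min(0.44, 0.49) = 0.44
¬(p3 ∧ p2): Gödel ¬ of 0.44 = 0 (operand ≠ 0)
(p3 ∨ p1) = max(0.44, 0.53) = 0.53
(¬(p3 ∧ p2) ∨ (p3 ∨ p1)) = max(0, 0.53) = 0.53
((¬(p3 ∧ p2) ∨ (p3 ∨ p1)) → p3): 0.53 > 0.44, so result = 0.44
¬p2: Gödel ¬ of 0.49 = 0 (operand ≠ 0)
(¬p2 ∨ p3) = max(0, 0.44) = 0.44
((¬p2 ∨ p3) ∨ p2) = max(0.44, 0.49) = 0.49
¬p1: Gödel ¬ of 0.53 = 0 (operand ≠ 0)
(((¬p2 ∨ p3) ∨ p2) → ¬p1): 0.49 > 0, so result = 0
¬p1: Gödel ¬ of 0.53 = 0 (operand ≠ 0)
((((¬p2 ∨ p3) ∨ p2) → ¬p1) ∧ ¬p1) = min(0, 0) = 0
(((¬(p3 ∧ p2) ∨ (p3 ∨ p1)) → p3) ∧ ((((¬p2 ∨ p3) ∨ p2) → ¬p1) ∧ ¬p1)) = min(0.44, 0) = 0
¬p2: Gödel ¬ of 0.49 = 0 (operand ≠ 0)
(p1 → ¬p2): 0.53 > 0, so result = 0
(p1 → (p1 → ¬p2)): 0.53 > 0, so result = 0
(p3 ∨ (p1 → (p1 → ¬p2))) = max(0.44, 0) = 0.44
¬p1: Gödel ¬ of 0.53 = 0 (operand ≠ 0)
(p1 ∧ p3) = min(0.53, 0.44) = 0.44
(p1 → (p1 ∧ p3)): 0.53 > 0.44, so result = 0.44
(¬p1 → (p1 → (p1 ∧ p3))): 0 ≤ 0.44, so result = 1
((p3 ∨ (p1 → (p1 → ¬p2))) → (¬p1 → (p1 → (p1 ∧ p3)))): 0.44 ≤ 1, so result = 1
((((¬(p3 ∧ p2) ∨ (p3 ∨ p1)) → p3) ∧ ((((¬p2 ∨ p3) ∨ p2) → ¬p1) ∧ ¬p1)) ∧ ((p3 ∨ (p1 → (p1 → ¬p2))) → (¬p1 → (p1 → (p1 ∧ p3))))) = min(0, 1) = 0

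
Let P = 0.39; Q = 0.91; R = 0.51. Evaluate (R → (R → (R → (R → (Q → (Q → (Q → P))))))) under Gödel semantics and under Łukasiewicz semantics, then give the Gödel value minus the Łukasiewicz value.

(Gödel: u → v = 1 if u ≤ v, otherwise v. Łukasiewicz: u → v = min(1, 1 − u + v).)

Gödel evaluation:
  (Q → P): 0.91 > 0.39, so result = 0.39
  (Q → (Q → P)): 0.91 > 0.39, so result = 0.39
  (Q → (Q → (Q → P))): 0.91 > 0.39, so result = 0.39
  (R → (Q → (Q → (Q → P)))): 0.51 > 0.39, so result = 0.39
  (R → (R → (Q → (Q → (Q → P))))): 0.51 > 0.39, so result = 0.39
  (R → (R → (R → (Q → (Q → (Q → P)))))): 0.51 > 0.39, so result = 0.39
  (R → (R → (R → (R → (Q → (Q → (Q → P))))))): 0.51 > 0.39, so result = 0.39
  Gödel value = 0.39
Łukasiewicz evaluation:
  (Q → P): min(1, 1 − 0.91 + 0.39) = 0.48
  (Q → (Q → P)): min(1, 1 − 0.91 + 0.48) = 0.57
  (Q → (Q → (Q → P))): min(1, 1 − 0.91 + 0.57) = 0.66
  (R → (Q → (Q → (Q → P)))): min(1, 1 − 0.51 + 0.66) = 1
  (R → (R → (Q → (Q → (Q → P))))): min(1, 1 − 0.51 + 1) = 1
  (R → (R → (R → (Q → (Q → (Q → P)))))): min(1, 1 − 0.51 + 1) = 1
  (R → (R → (R → (R → (Q → (Q → (Q → P))))))): min(1, 1 − 0.51 + 1) = 1
  Łukasiewicz value = 1
Difference: 0.39 − 1 = -0.61

-0.61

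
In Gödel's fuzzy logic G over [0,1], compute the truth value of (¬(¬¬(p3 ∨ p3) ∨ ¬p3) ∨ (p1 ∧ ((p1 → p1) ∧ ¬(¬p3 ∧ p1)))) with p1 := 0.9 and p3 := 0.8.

(p3 ∨ p3) = max(0.8, 0.8) = 0.8
¬(p3 ∨ p3): Gödel ¬ of 0.8 = 0 (operand ≠ 0)
¬¬(p3 ∨ p3): Gödel ¬ of 0 = 1 (operand is 0)
¬p3: Gödel ¬ of 0.8 = 0 (operand ≠ 0)
(¬¬(p3 ∨ p3) ∨ ¬p3) = max(1, 0) = 1
¬(¬¬(p3 ∨ p3) ∨ ¬p3): Gödel ¬ of 1 = 0 (operand ≠ 0)
(p1 → p1): 0.9 ≤ 0.9, so result = 1
¬p3: Gödel ¬ of 0.8 = 0 (operand ≠ 0)
(¬p3 ∧ p1) = min(0, 0.9) = 0
¬(¬p3 ∧ p1): Gödel ¬ of 0 = 1 (operand is 0)
((p1 → p1) ∧ ¬(¬p3 ∧ p1)) = min(1, 1) = 1
(p1 ∧ ((p1 → p1) ∧ ¬(¬p3 ∧ p1))) = min(0.9, 1) = 0.9
(¬(¬¬(p3 ∨ p3) ∨ ¬p3) ∨ (p1 ∧ ((p1 → p1) ∧ ¬(¬p3 ∧ p1)))) = max(0, 0.9) = 0.9

0.90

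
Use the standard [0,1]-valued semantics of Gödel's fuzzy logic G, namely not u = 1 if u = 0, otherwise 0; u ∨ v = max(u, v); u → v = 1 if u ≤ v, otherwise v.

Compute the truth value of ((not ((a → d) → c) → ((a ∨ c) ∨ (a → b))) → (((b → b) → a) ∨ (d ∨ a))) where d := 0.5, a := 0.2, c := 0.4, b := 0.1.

0.50

(a → d): 0.2 ≤ 0.5, so result = 1
((a → d) → c): 1 > 0.4, so result = 0.4
not ((a → d) → c): Gödel ¬ of 0.4 = 0 (operand ≠ 0)
(a ∨ c) = max(0.2, 0.4) = 0.4
(a → b): 0.2 > 0.1, so result = 0.1
((a ∨ c) ∨ (a → b)) = max(0.4, 0.1) = 0.4
(not ((a → d) → c) → ((a ∨ c) ∨ (a → b))): 0 ≤ 0.4, so result = 1
(b → b): 0.1 ≤ 0.1, so result = 1
((b → b) → a): 1 > 0.2, so result = 0.2
(d ∨ a) = max(0.5, 0.2) = 0.5
(((b → b) → a) ∨ (d ∨ a)) = max(0.2, 0.5) = 0.5
((not ((a → d) → c) → ((a ∨ c) ∨ (a → b))) → (((b → b) → a) ∨ (d ∨ a))): 1 > 0.5, so result = 0.5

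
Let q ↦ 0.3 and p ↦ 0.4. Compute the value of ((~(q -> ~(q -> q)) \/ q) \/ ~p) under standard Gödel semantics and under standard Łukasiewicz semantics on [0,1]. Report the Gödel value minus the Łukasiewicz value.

Gödel evaluation:
  (q -> q): 0.3 ≤ 0.3, so result = 1
  ~(q -> q): Gödel ¬ of 1 = 0 (operand ≠ 0)
  (q -> ~(q -> q)): 0.3 > 0, so result = 0
  ~(q -> ~(q -> q)): Gödel ¬ of 0 = 1 (operand is 0)
  (~(q -> ~(q -> q)) \/ q) = max(1, 0.3) = 1
  ~p: Gödel ¬ of 0.4 = 0 (operand ≠ 0)
  ((~(q -> ~(q -> q)) \/ q) \/ ~p) = max(1, 0) = 1
  Gödel value = 1
Łukasiewicz evaluation:
  (q -> q): min(1, 1 − 0.3 + 0.3) = 1
  ~(q -> q): Łukasiewicz ¬ gives 1 − 1 = 0
  (q -> ~(q -> q)): min(1, 1 − 0.3 + 0) = 0.7
  ~(q -> ~(q -> q)): Łukasiewicz ¬ gives 1 − 0.7 = 0.3
  (~(q -> ~(q -> q)) \/ q) = max(0.3, 0.3) = 0.3
  ~p: Łukasiewicz ¬ gives 1 − 0.4 = 0.6
  ((~(q -> ~(q -> q)) \/ q) \/ ~p) = max(0.3, 0.6) = 0.6
  Łukasiewicz value = 0.6
Difference: 1 − 0.6 = 0.40

0.40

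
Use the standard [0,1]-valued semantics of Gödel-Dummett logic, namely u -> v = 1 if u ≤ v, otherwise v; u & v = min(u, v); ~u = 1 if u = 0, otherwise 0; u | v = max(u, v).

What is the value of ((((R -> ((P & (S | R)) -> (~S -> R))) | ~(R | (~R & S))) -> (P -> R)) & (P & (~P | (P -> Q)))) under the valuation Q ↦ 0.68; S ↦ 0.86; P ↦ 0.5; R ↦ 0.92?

0.50

(S | R) = max(0.86, 0.92) = 0.92
(P & (S | R)) = min(0.5, 0.92) = 0.5
~S: Gödel ¬ of 0.86 = 0 (operand ≠ 0)
(~S -> R): 0 ≤ 0.92, so result = 1
((P & (S | R)) -> (~S -> R)): 0.5 ≤ 1, so result = 1
(R -> ((P & (S | R)) -> (~S -> R))): 0.92 ≤ 1, so result = 1
~R: Gödel ¬ of 0.92 = 0 (operand ≠ 0)
(~R & S) = min(0, 0.86) = 0
(R | (~R & S)) = max(0.92, 0) = 0.92
~(R | (~R & S)): Gödel ¬ of 0.92 = 0 (operand ≠ 0)
((R -> ((P & (S | R)) -> (~S -> R))) | ~(R | (~R & S))) = max(1, 0) = 1
(P -> R): 0.5 ≤ 0.92, so result = 1
(((R -> ((P & (S | R)) -> (~S -> R))) | ~(R | (~R & S))) -> (P -> R)): 1 ≤ 1, so result = 1
~P: Gödel ¬ of 0.5 = 0 (operand ≠ 0)
(P -> Q): 0.5 ≤ 0.68, so result = 1
(~P | (P -> Q)) = max(0, 1) = 1
(P & (~P | (P -> Q))) = min(0.5, 1) = 0.5
((((R -> ((P & (S | R)) -> (~S -> R))) | ~(R | (~R & S))) -> (P -> R)) & (P & (~P | (P -> Q)))) = min(1, 0.5) = 0.5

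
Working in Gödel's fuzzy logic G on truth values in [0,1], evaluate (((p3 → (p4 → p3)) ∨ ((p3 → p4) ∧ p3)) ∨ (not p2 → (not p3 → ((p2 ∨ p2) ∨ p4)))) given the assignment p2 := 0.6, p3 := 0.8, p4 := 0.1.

(p4 → p3): 0.1 ≤ 0.8, so result = 1
(p3 → (p4 → p3)): 0.8 ≤ 1, so result = 1
(p3 → p4): 0.8 > 0.1, so result = 0.1
((p3 → p4) ∧ p3) = min(0.1, 0.8) = 0.1
((p3 → (p4 → p3)) ∨ ((p3 → p4) ∧ p3)) = max(1, 0.1) = 1
not p2: Gödel ¬ of 0.6 = 0 (operand ≠ 0)
not p3: Gödel ¬ of 0.8 = 0 (operand ≠ 0)
(p2 ∨ p2) = max(0.6, 0.6) = 0.6
((p2 ∨ p2) ∨ p4) = max(0.6, 0.1) = 0.6
(not p3 → ((p2 ∨ p2) ∨ p4)): 0 ≤ 0.6, so result = 1
(not p2 → (not p3 → ((p2 ∨ p2) ∨ p4))): 0 ≤ 1, so result = 1
(((p3 → (p4 → p3)) ∨ ((p3 → p4) ∧ p3)) ∨ (not p2 → (not p3 → ((p2 ∨ p2) ∨ p4)))) = max(1, 1) = 1

1.00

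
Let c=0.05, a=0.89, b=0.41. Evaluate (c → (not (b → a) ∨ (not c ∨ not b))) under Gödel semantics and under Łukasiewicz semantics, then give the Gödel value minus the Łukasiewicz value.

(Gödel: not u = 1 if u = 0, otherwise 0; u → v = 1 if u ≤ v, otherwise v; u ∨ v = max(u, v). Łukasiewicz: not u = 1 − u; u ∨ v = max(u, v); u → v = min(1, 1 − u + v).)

-1.00

Gödel evaluation:
  (b → a): 0.41 ≤ 0.89, so result = 1
  not (b → a): Gödel ¬ of 1 = 0 (operand ≠ 0)
  not c: Gödel ¬ of 0.05 = 0 (operand ≠ 0)
  not b: Gödel ¬ of 0.41 = 0 (operand ≠ 0)
  (not c ∨ not b) = max(0, 0) = 0
  (not (b → a) ∨ (not c ∨ not b)) = max(0, 0) = 0
  (c → (not (b → a) ∨ (not c ∨ not b))): 0.05 > 0, so result = 0
  Gödel value = 0
Łukasiewicz evaluation:
  (b → a): min(1, 1 − 0.41 + 0.89) = 1
  not (b → a): Łukasiewicz ¬ gives 1 − 1 = 0
  not c: Łukasiewicz ¬ gives 1 − 0.05 = 0.95
  not b: Łukasiewicz ¬ gives 1 − 0.41 = 0.59
  (not c ∨ not b) = max(0.95, 0.59) = 0.95
  (not (b → a) ∨ (not c ∨ not b)) = max(0, 0.95) = 0.95
  (c → (not (b → a) ∨ (not c ∨ not b))): min(1, 1 − 0.05 + 0.95) = 1
  Łukasiewicz value = 1
Difference: 0 − 1 = -1.00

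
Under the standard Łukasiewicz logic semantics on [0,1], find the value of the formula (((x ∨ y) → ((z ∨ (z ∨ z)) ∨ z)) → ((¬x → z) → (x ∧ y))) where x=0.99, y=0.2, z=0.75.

(x ∨ y) = max(0.99, 0.2) = 0.99
(z ∨ z) = max(0.75, 0.75) = 0.75
(z ∨ (z ∨ z)) = max(0.75, 0.75) = 0.75
((z ∨ (z ∨ z)) ∨ z) = max(0.75, 0.75) = 0.75
((x ∨ y) → ((z ∨ (z ∨ z)) ∨ z)): min(1, 1 − 0.99 + 0.75) = 0.76
¬x: Łukasiewicz ¬ gives 1 − 0.99 = 0.01
(¬x → z): min(1, 1 − 0.01 + 0.75) = 1
(x ∧ y) = min(0.99, 0.2) = 0.2
((¬x → z) → (x ∧ y)): min(1, 1 − 1 + 0.2) = 0.2
(((x ∨ y) → ((z ∨ (z ∨ z)) ∨ z)) → ((¬x → z) → (x ∧ y))): min(1, 1 − 0.76 + 0.2) = 0.44

0.44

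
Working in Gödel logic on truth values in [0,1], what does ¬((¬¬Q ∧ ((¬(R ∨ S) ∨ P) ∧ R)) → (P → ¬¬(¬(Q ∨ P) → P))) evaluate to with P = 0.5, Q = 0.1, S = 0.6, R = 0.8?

0.00

¬Q: Gödel ¬ of 0.1 = 0 (operand ≠ 0)
¬¬Q: Gödel ¬ of 0 = 1 (operand is 0)
(R ∨ S) = max(0.8, 0.6) = 0.8
¬(R ∨ S): Gödel ¬ of 0.8 = 0 (operand ≠ 0)
(¬(R ∨ S) ∨ P) = max(0, 0.5) = 0.5
((¬(R ∨ S) ∨ P) ∧ R) = min(0.5, 0.8) = 0.5
(¬¬Q ∧ ((¬(R ∨ S) ∨ P) ∧ R)) = min(1, 0.5) = 0.5
(Q ∨ P) = max(0.1, 0.5) = 0.5
¬(Q ∨ P): Gödel ¬ of 0.5 = 0 (operand ≠ 0)
(¬(Q ∨ P) → P): 0 ≤ 0.5, so result = 1
¬(¬(Q ∨ P) → P): Gödel ¬ of 1 = 0 (operand ≠ 0)
¬¬(¬(Q ∨ P) → P): Gödel ¬ of 0 = 1 (operand is 0)
(P → ¬¬(¬(Q ∨ P) → P)): 0.5 ≤ 1, so result = 1
((¬¬Q ∧ ((¬(R ∨ S) ∨ P) ∧ R)) → (P → ¬¬(¬(Q ∨ P) → P))): 0.5 ≤ 1, so result = 1
¬((¬¬Q ∧ ((¬(R ∨ S) ∨ P) ∧ R)) → (P → ¬¬(¬(Q ∨ P) → P))): Gödel ¬ of 1 = 0 (operand ≠ 0)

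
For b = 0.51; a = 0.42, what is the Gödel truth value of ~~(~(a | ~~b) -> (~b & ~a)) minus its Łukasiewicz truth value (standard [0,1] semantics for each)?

0.00

Gödel evaluation:
  ~b: Gödel ¬ of 0.51 = 0 (operand ≠ 0)
  ~~b: Gödel ¬ of 0 = 1 (operand is 0)
  (a | ~~b) = max(0.42, 1) = 1
  ~(a | ~~b): Gödel ¬ of 1 = 0 (operand ≠ 0)
  ~b: Gödel ¬ of 0.51 = 0 (operand ≠ 0)
  ~a: Gödel ¬ of 0.42 = 0 (operand ≠ 0)
  (~b & ~a) = min(0, 0) = 0
  (~(a | ~~b) -> (~b & ~a)): 0 ≤ 0, so result = 1
  ~(~(a | ~~b) -> (~b & ~a)): Gödel ¬ of 1 = 0 (operand ≠ 0)
  ~~(~(a | ~~b) -> (~b & ~a)): Gödel ¬ of 0 = 1 (operand is 0)
  Gödel value = 1
Łukasiewicz evaluation:
  ~b: Łukasiewicz ¬ gives 1 − 0.51 = 0.49
  ~~b: Łukasiewicz ¬ gives 1 − 0.49 = 0.51
  (a | ~~b) = max(0.42, 0.51) = 0.51
  ~(a | ~~b): Łukasiewicz ¬ gives 1 − 0.51 = 0.49
  ~b: Łukasiewicz ¬ gives 1 − 0.51 = 0.49
  ~a: Łukasiewicz ¬ gives 1 − 0.42 = 0.58
  (~b & ~a) = min(0.49, 0.58) = 0.49
  (~(a | ~~b) -> (~b & ~a)): min(1, 1 − 0.49 + 0.49) = 1
  ~(~(a | ~~b) -> (~b & ~a)): Łukasiewicz ¬ gives 1 − 1 = 0
  ~~(~(a | ~~b) -> (~b & ~a)): Łukasiewicz ¬ gives 1 − 0 = 1
  Łukasiewicz value = 1
Difference: 1 − 1 = 0.00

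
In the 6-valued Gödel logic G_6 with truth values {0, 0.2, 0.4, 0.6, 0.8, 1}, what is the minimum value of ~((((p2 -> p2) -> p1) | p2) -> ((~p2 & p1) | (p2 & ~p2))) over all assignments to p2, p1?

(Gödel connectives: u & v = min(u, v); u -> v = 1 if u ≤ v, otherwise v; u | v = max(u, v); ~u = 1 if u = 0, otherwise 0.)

0.00

The minimum is attained at p2 = 0, p1 = 0:
  (p2 -> p2): 0 ≤ 0, so result = 1
  ((p2 -> p2) -> p1): 1 > 0, so result = 0
  (((p2 -> p2) -> p1) | p2) = max(0, 0) = 0
  ~p2: Gödel ¬ of 0 = 1 (operand is 0)
  (~p2 & p1) = min(1, 0) = 0
  ~p2: Gödel ¬ of 0 = 1 (operand is 0)
  (p2 & ~p2) = min(0, 1) = 0
  ((~p2 & p1) | (p2 & ~p2)) = max(0, 0) = 0
  ((((p2 -> p2) -> p1) | p2) -> ((~p2 & p1) | (p2 & ~p2))): 0 ≤ 0, so result = 1
  ~((((p2 -> p2) -> p1) | p2) -> ((~p2 & p1) | (p2 & ~p2))): Gödel ¬ of 1 = 0 (operand ≠ 0)
Checking all 36 assignments confirms none give a value below 0.00.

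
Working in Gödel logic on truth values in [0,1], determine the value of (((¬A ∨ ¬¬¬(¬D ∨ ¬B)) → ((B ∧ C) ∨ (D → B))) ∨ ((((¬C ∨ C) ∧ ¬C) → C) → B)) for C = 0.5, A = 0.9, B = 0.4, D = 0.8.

¬A: Gödel ¬ of 0.9 = 0 (operand ≠ 0)
¬D: Gödel ¬ of 0.8 = 0 (operand ≠ 0)
¬B: Gödel ¬ of 0.4 = 0 (operand ≠ 0)
(¬D ∨ ¬B) = max(0, 0) = 0
¬(¬D ∨ ¬B): Gödel ¬ of 0 = 1 (operand is 0)
¬¬(¬D ∨ ¬B): Gödel ¬ of 1 = 0 (operand ≠ 0)
¬¬¬(¬D ∨ ¬B): Gödel ¬ of 0 = 1 (operand is 0)
(¬A ∨ ¬¬¬(¬D ∨ ¬B)) = max(0, 1) = 1
(B ∧ C) = min(0.4, 0.5) = 0.4
(D → B): 0.8 > 0.4, so result = 0.4
((B ∧ C) ∨ (D → B)) = max(0.4, 0.4) = 0.4
((¬A ∨ ¬¬¬(¬D ∨ ¬B)) → ((B ∧ C) ∨ (D → B))): 1 > 0.4, so result = 0.4
¬C: Gödel ¬ of 0.5 = 0 (operand ≠ 0)
(¬C ∨ C) = max(0, 0.5) = 0.5
¬C: Gödel ¬ of 0.5 = 0 (operand ≠ 0)
((¬C ∨ C) ∧ ¬C) = min(0.5, 0) = 0
(((¬C ∨ C) ∧ ¬C) → C): 0 ≤ 0.5, so result = 1
((((¬C ∨ C) ∧ ¬C) → C) → B): 1 > 0.4, so result = 0.4
(((¬A ∨ ¬¬¬(¬D ∨ ¬B)) → ((B ∧ C) ∨ (D → B))) ∨ ((((¬C ∨ C) ∧ ¬C) → C) → B)) = max(0.4, 0.4) = 0.4

0.40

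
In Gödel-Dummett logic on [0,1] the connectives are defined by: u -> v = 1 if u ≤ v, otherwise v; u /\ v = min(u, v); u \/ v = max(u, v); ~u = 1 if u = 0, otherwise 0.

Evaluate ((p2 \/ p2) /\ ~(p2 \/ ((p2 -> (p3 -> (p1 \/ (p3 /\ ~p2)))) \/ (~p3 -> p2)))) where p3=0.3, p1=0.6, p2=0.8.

(p2 \/ p2) = max(0.8, 0.8) = 0.8
~p2: Gödel ¬ of 0.8 = 0 (operand ≠ 0)
(p3 /\ ~p2) = min(0.3, 0) = 0
(p1 \/ (p3 /\ ~p2)) = max(0.6, 0) = 0.6
(p3 -> (p1 \/ (p3 /\ ~p2))): 0.3 ≤ 0.6, so result = 1
(p2 -> (p3 -> (p1 \/ (p3 /\ ~p2)))): 0.8 ≤ 1, so result = 1
~p3: Gödel ¬ of 0.3 = 0 (operand ≠ 0)
(~p3 -> p2): 0 ≤ 0.8, so result = 1
((p2 -> (p3 -> (p1 \/ (p3 /\ ~p2)))) \/ (~p3 -> p2)) = max(1, 1) = 1
(p2 \/ ((p2 -> (p3 -> (p1 \/ (p3 /\ ~p2)))) \/ (~p3 -> p2))) = max(0.8, 1) = 1
~(p2 \/ ((p2 -> (p3 -> (p1 \/ (p3 /\ ~p2)))) \/ (~p3 -> p2))): Gödel ¬ of 1 = 0 (operand ≠ 0)
((p2 \/ p2) /\ ~(p2 \/ ((p2 -> (p3 -> (p1 \/ (p3 /\ ~p2)))) \/ (~p3 -> p2)))) = min(0.8, 0) = 0

0.00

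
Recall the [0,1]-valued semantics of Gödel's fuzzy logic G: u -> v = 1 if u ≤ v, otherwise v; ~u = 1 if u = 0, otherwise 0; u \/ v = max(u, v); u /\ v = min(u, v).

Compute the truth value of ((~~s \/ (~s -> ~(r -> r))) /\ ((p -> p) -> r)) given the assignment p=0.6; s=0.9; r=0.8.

~s: Gödel ¬ of 0.9 = 0 (operand ≠ 0)
~~s: Gödel ¬ of 0 = 1 (operand is 0)
~s: Gödel ¬ of 0.9 = 0 (operand ≠ 0)
(r -> r): 0.8 ≤ 0.8, so result = 1
~(r -> r): Gödel ¬ of 1 = 0 (operand ≠ 0)
(~s -> ~(r -> r)): 0 ≤ 0, so result = 1
(~~s \/ (~s -> ~(r -> r))) = max(1, 1) = 1
(p -> p): 0.6 ≤ 0.6, so result = 1
((p -> p) -> r): 1 > 0.8, so result = 0.8
((~~s \/ (~s -> ~(r -> r))) /\ ((p -> p) -> r)) = min(1, 0.8) = 0.8

0.80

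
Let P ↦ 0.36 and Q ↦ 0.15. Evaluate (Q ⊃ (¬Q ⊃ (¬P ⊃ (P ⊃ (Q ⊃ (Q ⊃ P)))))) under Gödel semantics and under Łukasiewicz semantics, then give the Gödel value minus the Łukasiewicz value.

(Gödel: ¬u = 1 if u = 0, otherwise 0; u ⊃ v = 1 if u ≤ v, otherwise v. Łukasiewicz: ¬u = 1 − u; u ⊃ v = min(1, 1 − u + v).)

Gödel evaluation:
  ¬Q: Gödel ¬ of 0.15 = 0 (operand ≠ 0)
  ¬P: Gödel ¬ of 0.36 = 0 (operand ≠ 0)
  (Q ⊃ P): 0.15 ≤ 0.36, so result = 1
  (Q ⊃ (Q ⊃ P)): 0.15 ≤ 1, so result = 1
  (P ⊃ (Q ⊃ (Q ⊃ P))): 0.36 ≤ 1, so result = 1
  (¬P ⊃ (P ⊃ (Q ⊃ (Q ⊃ P)))): 0 ≤ 1, so result = 1
  (¬Q ⊃ (¬P ⊃ (P ⊃ (Q ⊃ (Q ⊃ P))))): 0 ≤ 1, so result = 1
  (Q ⊃ (¬Q ⊃ (¬P ⊃ (P ⊃ (Q ⊃ (Q ⊃ P)))))): 0.15 ≤ 1, so result = 1
  Gödel value = 1
Łukasiewicz evaluation:
  ¬Q: Łukasiewicz ¬ gives 1 − 0.15 = 0.85
  ¬P: Łukasiewicz ¬ gives 1 − 0.36 = 0.64
  (Q ⊃ P): min(1, 1 − 0.15 + 0.36) = 1
  (Q ⊃ (Q ⊃ P)): min(1, 1 − 0.15 + 1) = 1
  (P ⊃ (Q ⊃ (Q ⊃ P))): min(1, 1 − 0.36 + 1) = 1
  (¬P ⊃ (P ⊃ (Q ⊃ (Q ⊃ P)))): min(1, 1 − 0.64 + 1) = 1
  (¬Q ⊃ (¬P ⊃ (P ⊃ (Q ⊃ (Q ⊃ P))))): min(1, 1 − 0.85 + 1) = 1
  (Q ⊃ (¬Q ⊃ (¬P ⊃ (P ⊃ (Q ⊃ (Q ⊃ P)))))): min(1, 1 − 0.15 + 1) = 1
  Łukasiewicz value = 1
Difference: 1 − 1 = 0.00

0.00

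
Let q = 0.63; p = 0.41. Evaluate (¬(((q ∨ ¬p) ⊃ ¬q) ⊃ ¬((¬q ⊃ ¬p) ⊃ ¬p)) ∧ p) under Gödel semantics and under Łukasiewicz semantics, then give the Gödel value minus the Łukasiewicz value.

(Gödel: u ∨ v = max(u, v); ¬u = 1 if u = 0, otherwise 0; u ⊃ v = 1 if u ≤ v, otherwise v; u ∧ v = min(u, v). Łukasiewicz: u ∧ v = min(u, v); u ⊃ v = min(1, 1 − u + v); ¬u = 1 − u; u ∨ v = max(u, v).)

-0.33

Gödel evaluation:
  ¬p: Gödel ¬ of 0.41 = 0 (operand ≠ 0)
  (q ∨ ¬p) = max(0.63, 0) = 0.63
  ¬q: Gödel ¬ of 0.63 = 0 (operand ≠ 0)
  ((q ∨ ¬p) ⊃ ¬q): 0.63 > 0, so result = 0
  ¬q: Gödel ¬ of 0.63 = 0 (operand ≠ 0)
  ¬p: Gödel ¬ of 0.41 = 0 (operand ≠ 0)
  (¬q ⊃ ¬p): 0 ≤ 0, so result = 1
  ¬p: Gödel ¬ of 0.41 = 0 (operand ≠ 0)
  ((¬q ⊃ ¬p) ⊃ ¬p): 1 > 0, so result = 0
  ¬((¬q ⊃ ¬p) ⊃ ¬p): Gödel ¬ of 0 = 1 (operand is 0)
  (((q ∨ ¬p) ⊃ ¬q) ⊃ ¬((¬q ⊃ ¬p) ⊃ ¬p)): 0 ≤ 1, so result = 1
  ¬(((q ∨ ¬p) ⊃ ¬q) ⊃ ¬((¬q ⊃ ¬p) ⊃ ¬p)): Gödel ¬ of 1 = 0 (operand ≠ 0)
  (¬(((q ∨ ¬p) ⊃ ¬q) ⊃ ¬((¬q ⊃ ¬p) ⊃ ¬p)) ∧ p) = min(0, 0.41) = 0
  Gödel value = 0
Łukasiewicz evaluation:
  ¬p: Łukasiewicz ¬ gives 1 − 0.41 = 0.59
  (q ∨ ¬p) = max(0.63, 0.59) = 0.63
  ¬q: Łukasiewicz ¬ gives 1 − 0.63 = 0.37
  ((q ∨ ¬p) ⊃ ¬q): min(1, 1 − 0.63 + 0.37) = 0.74
  ¬q: Łukasiewicz ¬ gives 1 − 0.63 = 0.37
  ¬p: Łukasiewicz ¬ gives 1 − 0.41 = 0.59
  (¬q ⊃ ¬p): min(1, 1 − 0.37 + 0.59) = 1
  ¬p: Łukasiewicz ¬ gives 1 − 0.41 = 0.59
  ((¬q ⊃ ¬p) ⊃ ¬p): min(1, 1 − 1 + 0.59) = 0.59
  ¬((¬q ⊃ ¬p) ⊃ ¬p): Łukasiewicz ¬ gives 1 − 0.59 = 0.41
  (((q ∨ ¬p) ⊃ ¬q) ⊃ ¬((¬q ⊃ ¬p) ⊃ ¬p)): min(1, 1 − 0.74 + 0.41) = 0.67
  ¬(((q ∨ ¬p) ⊃ ¬q) ⊃ ¬((¬q ⊃ ¬p) ⊃ ¬p)): Łukasiewicz ¬ gives 1 − 0.67 = 0.33
  (¬(((q ∨ ¬p) ⊃ ¬q) ⊃ ¬((¬q ⊃ ¬p) ⊃ ¬p)) ∧ p) = min(0.33, 0.41) = 0.33
  Łukasiewicz value = 0.33
Difference: 0 − 0.33 = -0.33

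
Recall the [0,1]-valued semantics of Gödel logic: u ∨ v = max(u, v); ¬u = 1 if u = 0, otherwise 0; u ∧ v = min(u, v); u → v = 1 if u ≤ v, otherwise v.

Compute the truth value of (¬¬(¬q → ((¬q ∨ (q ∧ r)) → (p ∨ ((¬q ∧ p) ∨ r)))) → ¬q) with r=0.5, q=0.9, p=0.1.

¬q: Gödel ¬ of 0.9 = 0 (operand ≠ 0)
¬q: Gödel ¬ of 0.9 = 0 (operand ≠ 0)
(q ∧ r) = min(0.9, 0.5) = 0.5
(¬q ∨ (q ∧ r)) = max(0, 0.5) = 0.5
¬q: Gödel ¬ of 0.9 = 0 (operand ≠ 0)
(¬q ∧ p) = min(0, 0.1) = 0
((¬q ∧ p) ∨ r) = max(0, 0.5) = 0.5
(p ∨ ((¬q ∧ p) ∨ r)) = max(0.1, 0.5) = 0.5
((¬q ∨ (q ∧ r)) → (p ∨ ((¬q ∧ p) ∨ r))): 0.5 ≤ 0.5, so result = 1
(¬q → ((¬q ∨ (q ∧ r)) → (p ∨ ((¬q ∧ p) ∨ r)))): 0 ≤ 1, so result = 1
¬(¬q → ((¬q ∨ (q ∧ r)) → (p ∨ ((¬q ∧ p) ∨ r)))): Gödel ¬ of 1 = 0 (operand ≠ 0)
¬¬(¬q → ((¬q ∨ (q ∧ r)) → (p ∨ ((¬q ∧ p) ∨ r)))): Gödel ¬ of 0 = 1 (operand is 0)
¬q: Gödel ¬ of 0.9 = 0 (operand ≠ 0)
(¬¬(¬q → ((¬q ∨ (q ∧ r)) → (p ∨ ((¬q ∧ p) ∨ r)))) → ¬q): 1 > 0, so result = 0

0.00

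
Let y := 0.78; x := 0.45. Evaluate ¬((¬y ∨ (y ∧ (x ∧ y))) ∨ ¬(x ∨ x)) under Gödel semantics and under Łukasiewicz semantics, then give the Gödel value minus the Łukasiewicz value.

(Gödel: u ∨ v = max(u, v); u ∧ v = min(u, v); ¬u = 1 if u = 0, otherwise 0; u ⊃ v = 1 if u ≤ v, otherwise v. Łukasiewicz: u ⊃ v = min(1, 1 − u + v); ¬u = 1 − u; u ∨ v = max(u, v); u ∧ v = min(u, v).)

-0.45

Gödel evaluation:
  ¬y: Gödel ¬ of 0.78 = 0 (operand ≠ 0)
  (x ∧ y) = min(0.45, 0.78) = 0.45
  (y ∧ (x ∧ y)) = min(0.78, 0.45) = 0.45
  (¬y ∨ (y ∧ (x ∧ y))) = max(0, 0.45) = 0.45
  (x ∨ x) = max(0.45, 0.45) = 0.45
  ¬(x ∨ x): Gödel ¬ of 0.45 = 0 (operand ≠ 0)
  ((¬y ∨ (y ∧ (x ∧ y))) ∨ ¬(x ∨ x)) = max(0.45, 0) = 0.45
  ¬((¬y ∨ (y ∧ (x ∧ y))) ∨ ¬(x ∨ x)): Gödel ¬ of 0.45 = 0 (operand ≠ 0)
  Gödel value = 0
Łukasiewicz evaluation:
  ¬y: Łukasiewicz ¬ gives 1 − 0.78 = 0.22
  (x ∧ y) = min(0.45, 0.78) = 0.45
  (y ∧ (x ∧ y)) = min(0.78, 0.45) = 0.45
  (¬y ∨ (y ∧ (x ∧ y))) = max(0.22, 0.45) = 0.45
  (x ∨ x) = max(0.45, 0.45) = 0.45
  ¬(x ∨ x): Łukasiewicz ¬ gives 1 − 0.45 = 0.55
  ((¬y ∨ (y ∧ (x ∧ y))) ∨ ¬(x ∨ x)) = max(0.45, 0.55) = 0.55
  ¬((¬y ∨ (y ∧ (x ∧ y))) ∨ ¬(x ∨ x)): Łukasiewicz ¬ gives 1 − 0.55 = 0.45
  Łukasiewicz value = 0.45
Difference: 0 − 0.45 = -0.45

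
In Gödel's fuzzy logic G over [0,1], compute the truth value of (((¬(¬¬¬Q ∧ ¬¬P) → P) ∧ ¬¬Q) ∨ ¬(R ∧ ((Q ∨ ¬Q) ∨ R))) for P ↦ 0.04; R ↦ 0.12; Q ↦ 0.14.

0.04

¬Q: Gödel ¬ of 0.14 = 0 (operand ≠ 0)
¬¬Q: Gödel ¬ of 0 = 1 (operand is 0)
¬¬¬Q: Gödel ¬ of 1 = 0 (operand ≠ 0)
¬P: Gödel ¬ of 0.04 = 0 (operand ≠ 0)
¬¬P: Gödel ¬ of 0 = 1 (operand is 0)
(¬¬¬Q ∧ ¬¬P) = min(0, 1) = 0
¬(¬¬¬Q ∧ ¬¬P): Gödel ¬ of 0 = 1 (operand is 0)
(¬(¬¬¬Q ∧ ¬¬P) → P): 1 > 0.04, so result = 0.04
¬Q: Gödel ¬ of 0.14 = 0 (operand ≠ 0)
¬¬Q: Gödel ¬ of 0 = 1 (operand is 0)
((¬(¬¬¬Q ∧ ¬¬P) → P) ∧ ¬¬Q) = min(0.04, 1) = 0.04
¬Q: Gödel ¬ of 0.14 = 0 (operand ≠ 0)
(Q ∨ ¬Q) = max(0.14, 0) = 0.14
((Q ∨ ¬Q) ∨ R) = max(0.14, 0.12) = 0.14
(R ∧ ((Q ∨ ¬Q) ∨ R)) = min(0.12, 0.14) = 0.12
¬(R ∧ ((Q ∨ ¬Q) ∨ R)): Gödel ¬ of 0.12 = 0 (operand ≠ 0)
(((¬(¬¬¬Q ∧ ¬¬P) → P) ∧ ¬¬Q) ∨ ¬(R ∧ ((Q ∨ ¬Q) ∨ R))) = max(0.04, 0) = 0.04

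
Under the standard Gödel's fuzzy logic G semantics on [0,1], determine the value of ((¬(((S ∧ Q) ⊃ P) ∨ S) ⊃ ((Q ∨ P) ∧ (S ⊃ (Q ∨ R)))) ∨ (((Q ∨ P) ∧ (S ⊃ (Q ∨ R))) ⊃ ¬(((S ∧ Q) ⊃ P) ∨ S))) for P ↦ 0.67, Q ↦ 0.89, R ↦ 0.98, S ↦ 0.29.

1.00

(S ∧ Q) = min(0.29, 0.89) = 0.29
((S ∧ Q) ⊃ P): 0.29 ≤ 0.67, so result = 1
(((S ∧ Q) ⊃ P) ∨ S) = max(1, 0.29) = 1
¬(((S ∧ Q) ⊃ P) ∨ S): Gödel ¬ of 1 = 0 (operand ≠ 0)
(Q ∨ P) = max(0.89, 0.67) = 0.89
(Q ∨ R) = max(0.89, 0.98) = 0.98
(S ⊃ (Q ∨ R)): 0.29 ≤ 0.98, so result = 1
((Q ∨ P) ∧ (S ⊃ (Q ∨ R))) = min(0.89, 1) = 0.89
(¬(((S ∧ Q) ⊃ P) ∨ S) ⊃ ((Q ∨ P) ∧ (S ⊃ (Q ∨ R)))): 0 ≤ 0.89, so result = 1
(Q ∨ P) = max(0.89, 0.67) = 0.89
(Q ∨ R) = max(0.89, 0.98) = 0.98
(S ⊃ (Q ∨ R)): 0.29 ≤ 0.98, so result = 1
((Q ∨ P) ∧ (S ⊃ (Q ∨ R))) = min(0.89, 1) = 0.89
(S ∧ Q) = min(0.29, 0.89) = 0.29
((S ∧ Q) ⊃ P): 0.29 ≤ 0.67, so result = 1
(((S ∧ Q) ⊃ P) ∨ S) = max(1, 0.29) = 1
¬(((S ∧ Q) ⊃ P) ∨ S): Gödel ¬ of 1 = 0 (operand ≠ 0)
(((Q ∨ P) ∧ (S ⊃ (Q ∨ R))) ⊃ ¬(((S ∧ Q) ⊃ P) ∨ S)): 0.89 > 0, so result = 0
((¬(((S ∧ Q) ⊃ P) ∨ S) ⊃ ((Q ∨ P) ∧ (S ⊃ (Q ∨ R)))) ∨ (((Q ∨ P) ∧ (S ⊃ (Q ∨ R))) ⊃ ¬(((S ∧ Q) ⊃ P) ∨ S))) = max(1, 0) = 1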